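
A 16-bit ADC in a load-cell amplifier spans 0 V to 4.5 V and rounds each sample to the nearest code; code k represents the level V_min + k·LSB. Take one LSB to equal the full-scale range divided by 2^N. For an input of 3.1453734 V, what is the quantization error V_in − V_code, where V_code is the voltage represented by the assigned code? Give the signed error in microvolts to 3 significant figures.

Span = 4.5 V. LSB = 4.5 V / 2^16 ≈ 68.66 µV.
(3.1453734 − (0)) / LSB = 3.1453734 × 65536/4.5 = 45807.8203. Nearest integer: k = 45808.
V_code = 0 + (45808/65536) × 4.5 = 3.1453857422 V.
e = 3.1453734 − (3.1453857422) = −12.3 µV.

−12.3 µV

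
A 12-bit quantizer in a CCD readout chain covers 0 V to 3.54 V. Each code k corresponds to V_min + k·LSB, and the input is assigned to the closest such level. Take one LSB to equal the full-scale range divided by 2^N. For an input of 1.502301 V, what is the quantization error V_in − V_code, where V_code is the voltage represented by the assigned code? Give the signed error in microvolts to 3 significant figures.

+221 µV

Span = 3.54 V. LSB = 3.54 V / 2^12 ≈ 0.8643 mV.
Position in LSBs: (1.502301 − (0)) × 4096/3.54 = 1738.2556; rounding gives k = 1738.
V_code = 0 + (1738/4096) × 3.54 = 1.502080078 V.
Error = V_in − V_code = 1.502301 − (1.502080078) = +221 µV.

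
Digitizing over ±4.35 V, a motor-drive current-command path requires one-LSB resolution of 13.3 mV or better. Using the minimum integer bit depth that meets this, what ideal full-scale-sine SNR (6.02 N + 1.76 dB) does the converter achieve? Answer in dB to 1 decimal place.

62.0 dB

Span: 4.35 V − (-4.35 V) = 8.7 V.
8.7 V / 13.3 mV = 654.1. Since 2^9 = 512 and 2^10 = 1024, N = 10.
Ideal SNR at N = 10: 6.02·10 + 1.76 = 62.0 dB.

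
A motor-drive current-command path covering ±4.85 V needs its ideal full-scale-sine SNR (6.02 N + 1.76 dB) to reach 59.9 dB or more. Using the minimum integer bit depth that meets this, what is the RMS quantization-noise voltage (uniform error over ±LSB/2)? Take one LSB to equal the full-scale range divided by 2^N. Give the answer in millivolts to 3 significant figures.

2.73 mV

The full-scale span is 4.85 − (-4.85) = 9.7 V.
Solving 6.02 N ≥ 59.9 − 1.76: N ≥ 9.658. Round up → N = 10.
Step size = 9.7/1024 V = 9.4727 mV.
σ_q = LSB/√12 = 9.4727 mV/3.4641 = 2.73 mV.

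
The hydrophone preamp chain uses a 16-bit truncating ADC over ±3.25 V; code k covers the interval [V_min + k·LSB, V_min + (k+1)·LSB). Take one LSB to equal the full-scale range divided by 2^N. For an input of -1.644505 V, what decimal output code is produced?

Full-scale range = 3.25 V − (-3.25 V) = 6.5 V. LSB = 6.5 V / 2^16 ≈ 99.18 µV.
(V_in − V_min) × 2^16/range = (-1.644505 − (-3.25)) × 65536/6.5 = 16187.342.
Floor → code = 16187.

16187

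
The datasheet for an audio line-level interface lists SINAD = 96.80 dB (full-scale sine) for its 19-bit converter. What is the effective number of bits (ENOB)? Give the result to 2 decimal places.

Inverting SNR = 6.02 N + 1.76: N_eff = (96.80 − 1.76)/6.02 = 15.7874.

15.79 bits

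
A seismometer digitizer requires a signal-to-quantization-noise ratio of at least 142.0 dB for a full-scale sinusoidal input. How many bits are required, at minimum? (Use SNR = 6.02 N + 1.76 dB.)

24 bits

Required N = ⌈(142.0 − 1.76)/6.02⌉ = ⌈23.296⌉ = 24.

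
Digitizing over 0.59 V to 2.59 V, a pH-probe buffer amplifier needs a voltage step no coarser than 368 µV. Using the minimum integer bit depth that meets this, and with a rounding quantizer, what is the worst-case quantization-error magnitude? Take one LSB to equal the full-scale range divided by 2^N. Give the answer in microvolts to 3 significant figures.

The full-scale span is 2.59 − (0.59) = 2 V.
Need 2^N ≥ 2 V / 368 µV = 5435 → N_min = 13.
Step size = 2/8192 V = 244.14 µV.
|e|_max = LSB/2 = 122 µV.

122 µV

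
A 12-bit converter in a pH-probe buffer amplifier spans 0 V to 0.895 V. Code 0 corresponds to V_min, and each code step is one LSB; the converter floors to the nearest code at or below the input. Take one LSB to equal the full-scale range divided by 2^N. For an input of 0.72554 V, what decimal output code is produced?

Range is 0.895 V. LSB = 0.895 V / 2^12 ≈ 218.5 µV.
code = ⌊(V_in − V_min)/LSB⌋ = ⌊(V_in − V_min) × 2^12 / range⌋
     = ⌊(0.72554 − (0)) × 4096 / 0.895⌋ = ⌊0.72554 × 4096/0.895⌋
     = ⌊3320.460⌋ = 3320.

3320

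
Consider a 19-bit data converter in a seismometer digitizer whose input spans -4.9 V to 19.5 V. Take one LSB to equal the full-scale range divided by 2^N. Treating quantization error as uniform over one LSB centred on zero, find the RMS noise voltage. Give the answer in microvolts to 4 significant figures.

The full-scale span is 19.5 − (-4.9) = 24.4 V.
Step size = 24.4/524288 V = 46.5393 µV.
RMS of a uniform error over width LSB is LSB/√12 = 13.43 µV.

13.43 µV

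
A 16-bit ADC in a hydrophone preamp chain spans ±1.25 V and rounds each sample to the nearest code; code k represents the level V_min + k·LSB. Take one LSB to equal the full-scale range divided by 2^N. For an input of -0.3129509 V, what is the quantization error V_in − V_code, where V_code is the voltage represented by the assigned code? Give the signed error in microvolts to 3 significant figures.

Full-scale range = 1.25 V − (-1.25 V) = 2.5 V. LSB = 2.5 V / 2^16 ≈ 38.15 µV.
Position in LSBs: (-0.3129509 − (-1.25)) × 65536/2.5 = 24564.1799; rounding gives k = 24564.
Reconstructed level: -1.25 + 24564 × 2.5/65536 V = -0.31295776367 V.
Error = V_in − V_code = -0.3129509 − (-0.31295776367) = +6.86 µV.

+6.86 µV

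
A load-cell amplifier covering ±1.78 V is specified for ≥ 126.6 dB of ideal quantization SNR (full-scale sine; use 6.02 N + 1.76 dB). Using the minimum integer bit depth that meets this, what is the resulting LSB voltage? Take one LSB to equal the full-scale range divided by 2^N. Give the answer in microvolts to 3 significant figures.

Full-scale range = 1.78 V − (-1.78 V) = 3.56 V.
Required N = ⌈(126.6 − 1.76)/6.02⌉ = ⌈20.738⌉ = 21.
LSB = 3.56 V / 2^21 = 1.70 µV.

1.70 µV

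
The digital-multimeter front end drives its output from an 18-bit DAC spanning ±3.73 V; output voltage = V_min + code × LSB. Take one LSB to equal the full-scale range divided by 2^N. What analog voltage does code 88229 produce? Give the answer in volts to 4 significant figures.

The full-scale span is 3.73 − (-3.73) = 7.46 V. LSB = 7.46 V / 2^18.
Output = V_min + (88229/262144) × range = -3.73 + 0.336567 × 7.46 V
      = -3.73 + 2.51079 = -1.21921 V.

-1.219 V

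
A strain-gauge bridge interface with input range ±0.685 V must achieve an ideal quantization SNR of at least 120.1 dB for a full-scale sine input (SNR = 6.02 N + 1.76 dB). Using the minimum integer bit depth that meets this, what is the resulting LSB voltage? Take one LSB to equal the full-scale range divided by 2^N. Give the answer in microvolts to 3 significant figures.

Full-scale range = 0.685 V − (-0.685 V) = 1.37 V.
N ≥ (120.1 − 1.76)/6.02 = 19.658 → N_min = 20.
LSB = 1.37 V ÷ 2^20 = 1.37/1048576 V = 1.31 µV.

1.31 µV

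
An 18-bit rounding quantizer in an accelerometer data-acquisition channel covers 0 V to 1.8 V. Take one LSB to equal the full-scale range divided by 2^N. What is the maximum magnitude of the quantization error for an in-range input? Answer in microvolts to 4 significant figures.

3.433 µV

V_FS = 1.8 V.
Step size = 1.8/262144 V = 6.86646 µV.
|e|_max = LSB/2 = 3.433 µV.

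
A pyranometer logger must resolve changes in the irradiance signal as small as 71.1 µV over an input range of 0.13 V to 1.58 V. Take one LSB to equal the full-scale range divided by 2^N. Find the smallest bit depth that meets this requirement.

15 bits

The full-scale span is 1.58 − (0.13) = 1.45 V.
Need 2^N ≥ 1.45 V / 71.1 µV = 20390 → N_min = 15.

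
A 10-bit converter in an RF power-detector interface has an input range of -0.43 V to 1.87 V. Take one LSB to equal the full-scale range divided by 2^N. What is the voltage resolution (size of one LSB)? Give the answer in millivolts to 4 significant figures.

2.246 mV

Full-scale range = 1.87 V − (-0.43 V) = 2.3 V.
Number of codes = 2^10 = 1024.
LSB = 2.3 V ÷ 2^10 = 2.3/1024 V = 2.246 mV.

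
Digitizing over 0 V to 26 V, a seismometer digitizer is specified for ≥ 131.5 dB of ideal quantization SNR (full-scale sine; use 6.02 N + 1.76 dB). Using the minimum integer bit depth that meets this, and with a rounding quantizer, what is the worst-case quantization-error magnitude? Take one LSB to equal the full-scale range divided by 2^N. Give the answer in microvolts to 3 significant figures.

V_FS = 26 V.
Solving 6.02 N ≥ 131.5 − 1.76: N ≥ 21.551. Round up → N = 22.
LSB = 26 V / 2^22 = 6.1989 µV.
Half an LSB is 3.10 µV.

3.10 µV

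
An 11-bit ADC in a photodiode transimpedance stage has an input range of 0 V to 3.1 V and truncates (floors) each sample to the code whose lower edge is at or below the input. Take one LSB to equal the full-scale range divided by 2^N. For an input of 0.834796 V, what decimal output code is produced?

V_FS = 3.1 V. LSB = 3.1 V / 2^11 ≈ 1.514 mV.
(V_in − V_min) × 2^11/range = (0.834796 − (0)) × 2048/3.1 = 551.504.
Floor → code = 551.

551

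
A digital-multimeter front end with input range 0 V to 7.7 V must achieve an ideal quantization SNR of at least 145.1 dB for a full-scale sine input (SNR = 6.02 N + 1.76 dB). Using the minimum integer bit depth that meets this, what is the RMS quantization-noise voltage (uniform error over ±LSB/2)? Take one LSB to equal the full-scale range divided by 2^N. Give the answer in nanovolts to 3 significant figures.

132 nV

V_FS = 7.7 V.
Solving 6.02 N ≥ 145.1 − 1.76: N ≥ 23.811. Round up → N = 24.
LSB = 7.7 V / 2^24 = 458.96 nV.
V_rms = LSB/√12 = 132 nV.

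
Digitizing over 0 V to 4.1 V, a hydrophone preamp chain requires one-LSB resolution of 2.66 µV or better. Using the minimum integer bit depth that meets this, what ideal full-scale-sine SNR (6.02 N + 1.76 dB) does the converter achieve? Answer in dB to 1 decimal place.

Full-scale range = 4.1 V.
Levels needed ≥ 4.1/2.66 µV = 1.541e6. 2^21 = 2097152 suffices, so N_min = 21.
6.02(21) + 1.76 = 128.18 dB.

128.2 dB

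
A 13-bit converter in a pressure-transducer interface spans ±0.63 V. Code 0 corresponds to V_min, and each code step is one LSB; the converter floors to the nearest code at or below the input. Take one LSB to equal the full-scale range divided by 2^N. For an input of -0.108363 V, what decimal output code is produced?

The full-scale span is 0.63 − (-0.63) = 1.26 V. LSB = 1.26 V / 2^13 ≈ 153.8 µV.
code = ⌊(V_in − V_min)/LSB⌋ = ⌊(V_in − V_min) × 2^13 / range⌋
     = ⌊(-0.108363 − (-0.63)) × 8192 / 1.26⌋ = ⌊0.521637 × 8192/1.26⌋
     = ⌊3391.468⌋ = 3391.

3391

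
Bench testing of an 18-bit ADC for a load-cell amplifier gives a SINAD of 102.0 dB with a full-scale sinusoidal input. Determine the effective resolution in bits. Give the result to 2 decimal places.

16.65 bits

Inverting SNR = 6.02 N + 1.76: N_eff = (102.0 − 1.76)/6.02 = 16.6512.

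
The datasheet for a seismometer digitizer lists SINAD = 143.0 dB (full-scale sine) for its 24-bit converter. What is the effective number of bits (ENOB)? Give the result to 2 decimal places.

Inverting SNR = 6.02 N + 1.76: N_eff = (143.0 − 1.76)/6.02 = 23.4618.

23.46 bits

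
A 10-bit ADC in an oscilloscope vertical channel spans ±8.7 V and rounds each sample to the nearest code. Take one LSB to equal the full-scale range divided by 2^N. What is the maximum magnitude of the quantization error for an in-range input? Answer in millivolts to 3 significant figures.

The full-scale span is 8.7 − (-8.7) = 17.4 V.
LSB = 17.4 V ÷ 2^10 = 17.4/1024 V = 16.992 mV.
Worst-case error for round-to-nearest is half an LSB: 8.50 mV.

8.50 mV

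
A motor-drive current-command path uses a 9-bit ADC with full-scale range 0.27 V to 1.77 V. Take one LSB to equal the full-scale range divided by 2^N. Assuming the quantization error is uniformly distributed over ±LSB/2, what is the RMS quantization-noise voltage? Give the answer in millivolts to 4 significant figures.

Full-scale range = 1.77 V − (0.27 V) = 1.5 V.
LSB = 1.5 V ÷ 2^9 = 1.5/512 V = 2.92969 mV.
V_rms = LSB/√12 = 2.92969 mV / √12 = 0.8457 mV.

0.8457 mV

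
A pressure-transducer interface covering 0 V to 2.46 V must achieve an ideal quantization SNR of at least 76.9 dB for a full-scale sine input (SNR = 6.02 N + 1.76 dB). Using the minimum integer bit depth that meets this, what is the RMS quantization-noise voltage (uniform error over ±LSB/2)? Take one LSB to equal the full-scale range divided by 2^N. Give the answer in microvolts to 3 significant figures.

86.7 µV

Span = 2.46 V.
Required N = ⌈(76.9 − 1.76)/6.02⌉ = ⌈12.482⌉ = 13.
LSB = 2.46 V / 2^13 = 300.29 µV.
V_rms = LSB/√12 = 86.7 µV.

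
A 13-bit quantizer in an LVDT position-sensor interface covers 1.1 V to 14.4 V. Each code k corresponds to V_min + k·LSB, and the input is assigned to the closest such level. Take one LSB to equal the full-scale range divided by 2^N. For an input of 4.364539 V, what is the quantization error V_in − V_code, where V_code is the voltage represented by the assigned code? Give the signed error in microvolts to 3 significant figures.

Range = 14.4 − (1.1) = 13.3 V. LSB = 13.3 V / 2^13 ≈ 1.624 mV.
(V_in − V_min)/LSB = (4.364539 − (1.1)) × 8192/13.3 = 2010.7597 → nearest code k = 2011.
V_code = V_min + k × range/2^13 = 1.1 + 2011 × 13.3/8192 = 4.364929199 V.
V_in − V_code = 4.364539 − (4.364929199) = −390 µV.

−390 µV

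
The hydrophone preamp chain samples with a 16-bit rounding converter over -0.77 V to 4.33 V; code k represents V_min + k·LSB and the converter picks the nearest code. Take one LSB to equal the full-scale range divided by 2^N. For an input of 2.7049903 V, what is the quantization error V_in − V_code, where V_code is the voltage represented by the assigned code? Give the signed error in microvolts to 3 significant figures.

Range = 4.33 − (-0.77) = 5.1 V. LSB = 5.1 V / 2^16 ≈ 77.82 µV.
Position in LSBs: (2.7049903 − (-0.77)) × 65536/5.1 = 44654.3067; rounding gives k = 44654.
V_code = -0.77 + (44654/65536) × 5.1 = 2.7049664307 V.
V_in − V_code = 2.7049903 − (2.7049664307) = +23.9 µV.

+23.9 µV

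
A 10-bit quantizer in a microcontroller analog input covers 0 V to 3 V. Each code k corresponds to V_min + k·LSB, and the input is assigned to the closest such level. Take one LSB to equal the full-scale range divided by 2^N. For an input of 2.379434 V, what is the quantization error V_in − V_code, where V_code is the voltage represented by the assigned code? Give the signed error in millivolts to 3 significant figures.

Range is 3 V. LSB = 3 V / 2^10 ≈ 2.930 mV.
(V_in − V_min)/LSB = (2.379434 − (0)) × 1024/3 = 812.1801 → nearest code k = 812.
V_code = 0 + (812/1024) × 3 = 2.378906250 V.
Error = V_in − V_code = 2.379434 − (2.378906250) = +0.528 mV.

+0.528 mV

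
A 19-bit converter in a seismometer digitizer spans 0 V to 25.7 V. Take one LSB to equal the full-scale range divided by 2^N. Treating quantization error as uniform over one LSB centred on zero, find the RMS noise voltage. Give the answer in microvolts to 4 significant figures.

Full-scale range = 25.7 V.
LSB = 25.7 V ÷ 2^19 = 25.7/524288 V = 49.0189 µV.
V_rms = LSB/√12 = 49.0189 µV / √12 = 14.15 µV.

14.15 µV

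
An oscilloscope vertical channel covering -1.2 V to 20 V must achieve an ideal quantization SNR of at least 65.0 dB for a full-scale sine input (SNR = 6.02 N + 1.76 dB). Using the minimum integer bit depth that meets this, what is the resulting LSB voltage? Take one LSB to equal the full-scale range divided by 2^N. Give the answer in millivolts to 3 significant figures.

10.4 mV

Range = 20 − (-1.2) = 21.2 V.
6.02 N + 1.76 ≥ 65.0 gives N ≥ 10.505, so the minimum integer is 11.
Step size = 21.2/2048 V = 10.4 mV.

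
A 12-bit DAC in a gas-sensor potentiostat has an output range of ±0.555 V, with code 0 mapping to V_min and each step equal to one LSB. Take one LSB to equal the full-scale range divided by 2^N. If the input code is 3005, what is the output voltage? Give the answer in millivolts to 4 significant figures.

259.3 mV

Full-scale range = 0.555 V − (-0.555 V) = 1.11 V. LSB = 1.11 V / 2^12.
V_out = -0.555 + 3005 × (1.11/4096) V
      = -0.555 + 0.814343 = 0.259343 V.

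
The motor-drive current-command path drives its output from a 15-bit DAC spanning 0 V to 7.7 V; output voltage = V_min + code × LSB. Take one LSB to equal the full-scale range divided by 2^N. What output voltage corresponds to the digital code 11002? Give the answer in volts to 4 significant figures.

Full-scale range = 7.7 V. LSB = 7.7 V / 2^15.
V_out = 0 + 11002 × (7.7/32768) V
      = 0 + 2.58531 = 2.58531 V.

2.585 V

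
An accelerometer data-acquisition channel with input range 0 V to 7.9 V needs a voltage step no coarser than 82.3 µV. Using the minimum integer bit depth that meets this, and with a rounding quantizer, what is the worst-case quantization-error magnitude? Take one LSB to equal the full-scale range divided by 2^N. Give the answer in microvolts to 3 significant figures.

30.1 µV

V_FS = 7.9 V.
Required number of levels: 7.9/82.3 µV = 95990; smallest N with 2^N ≥ that is 17.
LSB = 7.9 V ÷ 2^17 = 7.9/131072 V = 60.272 µV.
|e|_max = LSB/2 = 30.1 µV.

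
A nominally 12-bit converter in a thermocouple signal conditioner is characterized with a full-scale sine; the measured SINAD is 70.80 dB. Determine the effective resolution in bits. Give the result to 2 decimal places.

(70.80 − 1.76) / 6.02 = 69.04/6.02 = 11.4684 effective bits.

11.47 bits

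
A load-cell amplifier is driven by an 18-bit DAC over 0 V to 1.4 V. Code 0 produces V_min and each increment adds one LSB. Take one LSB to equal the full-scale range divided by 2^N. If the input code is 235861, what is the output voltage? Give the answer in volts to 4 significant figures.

Full-scale range = 1.4 V. LSB = 1.4 V / 2^18.
Output = V_min + (235861/262144) × range = 0 + 0.899738 × 1.4 V
      = 0 V + 1.25963 V = 1.25963 V.

1.260 V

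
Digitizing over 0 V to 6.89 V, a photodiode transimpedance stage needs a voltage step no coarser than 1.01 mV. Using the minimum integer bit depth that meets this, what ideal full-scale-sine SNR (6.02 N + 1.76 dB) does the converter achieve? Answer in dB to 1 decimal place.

Range is 6.89 V.
6.89 V / 1.01 mV = 6822. Since 2^12 = 4096 and 2^13 = 8192, N = 13.
6.02(13) + 1.76 = 80.02 dB.

80.0 dB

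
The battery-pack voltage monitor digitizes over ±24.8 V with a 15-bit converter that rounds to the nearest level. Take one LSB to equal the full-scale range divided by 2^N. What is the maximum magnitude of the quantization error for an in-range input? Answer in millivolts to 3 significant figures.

0.757 mV

The full-scale span is 24.8 − (-24.8) = 49.6 V.
One LSB is 49.6 V / 32768 = 1.5137 mV.
A rounding quantizer has |error| ≤ LSB/2 = 0.757 mV.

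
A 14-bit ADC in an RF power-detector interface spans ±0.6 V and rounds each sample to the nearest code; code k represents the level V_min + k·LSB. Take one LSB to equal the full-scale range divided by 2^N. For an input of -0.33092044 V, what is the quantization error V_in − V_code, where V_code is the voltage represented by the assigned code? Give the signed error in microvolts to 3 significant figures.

−12.2 µV

The full-scale span is 0.6 − (-0.6) = 1.2 V. LSB = 1.2 V / 2^14 ≈ 73.24 µV.
(-0.33092044 − (-0.6)) / LSB = 0.26907956 × 16384/1.2 = 3673.8329. Nearest integer: k = 3674.
Reconstructed level: -0.6 + 3674 × 1.2/16384 V = -0.33090820313 V.
e = -0.33092044 − (-0.33090820313) = −12.2 µV.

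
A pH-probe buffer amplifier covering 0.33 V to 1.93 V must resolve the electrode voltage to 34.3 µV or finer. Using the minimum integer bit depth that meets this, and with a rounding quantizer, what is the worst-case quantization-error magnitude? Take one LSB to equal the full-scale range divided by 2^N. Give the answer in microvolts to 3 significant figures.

12.2 µV

Range = 1.93 − (0.33) = 1.6 V.
Required number of levels: 1.6/34.3 µV = 46647; smallest N with 2^N ≥ that is 16.
LSB = 1.6 V / 2^16 = 24.414 µV.
|e|_max = LSB/2 = 12.2 µV.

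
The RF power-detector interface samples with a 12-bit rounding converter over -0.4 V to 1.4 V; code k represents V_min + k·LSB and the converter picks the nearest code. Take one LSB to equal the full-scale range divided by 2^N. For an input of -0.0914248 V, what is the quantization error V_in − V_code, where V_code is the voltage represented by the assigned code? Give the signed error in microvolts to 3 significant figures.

+79.1 µV

Span: 1.4 V − (-0.4 V) = 1.8 V. LSB = 1.8 V / 2^12 ≈ 439.5 µV.
(-0.0914248 − (-0.4)) / LSB = 0.3085752 × 4096/1.8 = 702.1800. Nearest integer: k = 702.
Reconstructed level: -0.4 + 702 × 1.8/4096 V = -0.09150390625 V.
Error = V_in − V_code = -0.0914248 − (-0.09150390625) = +79.1 µV.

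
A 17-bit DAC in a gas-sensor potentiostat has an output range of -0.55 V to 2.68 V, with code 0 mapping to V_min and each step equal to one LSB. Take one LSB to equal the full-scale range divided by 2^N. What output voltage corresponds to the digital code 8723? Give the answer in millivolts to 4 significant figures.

-335.0 mV

The full-scale span is 2.68 − (-0.55) = 3.23 V. LSB = 3.23 V / 2^17.
Output = V_min + (8723/131072) × range = -0.55 + 0.0665512 × 3.23 V
      = -0.55 V + 0.214960 V = -0.335040 V.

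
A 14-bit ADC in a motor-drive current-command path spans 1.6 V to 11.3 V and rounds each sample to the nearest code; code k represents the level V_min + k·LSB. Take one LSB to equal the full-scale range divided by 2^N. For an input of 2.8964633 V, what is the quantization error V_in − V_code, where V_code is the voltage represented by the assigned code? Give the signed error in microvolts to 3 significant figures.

Range = 11.3 − (1.6) = 9.7 V. LSB = 9.7 V / 2^14 ≈ 0.5920 mV.
(2.8964633 − (1.6)) / LSB = 1.2964633 × 16384/9.7 = 2189.8201. Nearest integer: k = 2190.
Reconstructed level: 1.6 + 2190 × 9.7/16384 V = 2.8965698242 V.
V_in − V_code = 2.8964633 − (2.8965698242) = −107 µV.

−107 µV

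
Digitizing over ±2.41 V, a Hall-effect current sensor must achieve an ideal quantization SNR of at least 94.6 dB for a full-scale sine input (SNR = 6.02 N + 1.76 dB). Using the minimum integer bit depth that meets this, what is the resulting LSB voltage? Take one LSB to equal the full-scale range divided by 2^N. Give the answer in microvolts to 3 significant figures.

Span: 2.41 V − (-2.41 V) = 4.82 V.
Required N = ⌈(94.6 − 1.76)/6.02⌉ = ⌈15.422⌉ = 16.
One LSB is 4.82 V / 65536 = 73.5 µV.

73.5 µV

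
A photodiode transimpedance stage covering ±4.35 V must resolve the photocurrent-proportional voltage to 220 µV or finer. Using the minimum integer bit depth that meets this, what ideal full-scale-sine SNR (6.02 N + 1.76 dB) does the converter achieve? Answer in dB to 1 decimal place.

98.1 dB

Span: 4.35 V − (-4.35 V) = 8.7 V.
Levels needed ≥ 8.7/220 µV = 39550. 2^16 = 65536 suffices, so N_min = 16.
SNR = 6.02 × 16 + 1.76 = 98.08 dB.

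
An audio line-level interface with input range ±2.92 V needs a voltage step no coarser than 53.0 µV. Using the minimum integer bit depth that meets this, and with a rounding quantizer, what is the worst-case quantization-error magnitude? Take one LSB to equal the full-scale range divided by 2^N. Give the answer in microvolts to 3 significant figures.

Range = 2.92 − (-2.92) = 5.84 V.
Levels needed ≥ 5.84/53.0 µV = 110200. 2^17 = 131072 suffices, so N_min = 17.
One LSB is 5.84 V / 131072 = 44.556 µV.
Half an LSB is 22.3 µV.

22.3 µV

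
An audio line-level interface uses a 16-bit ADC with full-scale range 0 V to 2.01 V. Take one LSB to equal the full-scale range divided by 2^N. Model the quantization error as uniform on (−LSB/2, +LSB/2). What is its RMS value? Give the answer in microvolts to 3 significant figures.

8.85 µV

Full-scale range = 2.01 V.
LSB = 2.01 V ÷ 2^16 = 2.01/65536 V = 30.670 µV.
RMS of a uniform error over width LSB is LSB/√12 = 8.85 µV.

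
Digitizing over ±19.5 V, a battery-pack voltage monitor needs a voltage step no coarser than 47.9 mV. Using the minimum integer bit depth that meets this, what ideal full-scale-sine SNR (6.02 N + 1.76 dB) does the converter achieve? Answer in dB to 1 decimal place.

62.0 dB

The full-scale span is 19.5 − (-19.5) = 39 V.
Need 2^N ≥ 39 V / 47.9 mV = 814.2 → N_min = 10.
Ideal SNR at N = 10: 6.02·10 + 1.76 = 62.0 dB.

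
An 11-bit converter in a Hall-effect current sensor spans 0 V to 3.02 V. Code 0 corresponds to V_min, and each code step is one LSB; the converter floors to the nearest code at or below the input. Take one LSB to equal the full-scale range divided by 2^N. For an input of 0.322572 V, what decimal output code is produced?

218

Range is 3.02 V. LSB = 3.02 V / 2^11 ≈ 1.475 mV.
V_in − V_min = 0.322572 − (0) = 0.322572 V.
Divide by LSB: 0.322572 × 2048/3.02 = 218.7508.
Truncating gives code 218.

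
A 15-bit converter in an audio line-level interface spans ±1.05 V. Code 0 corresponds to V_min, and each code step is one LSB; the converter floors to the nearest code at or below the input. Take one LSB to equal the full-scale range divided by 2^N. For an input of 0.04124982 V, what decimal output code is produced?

17027

Span: 1.05 V − (-1.05 V) = 2.1 V. LSB = 2.1 V / 2^15 ≈ 64.09 µV.
(V_in − V_min) × 2^15/range = (0.04124982 − (-1.05)) × 32768/2.1 = 17027.654.
Floor → code = 17027.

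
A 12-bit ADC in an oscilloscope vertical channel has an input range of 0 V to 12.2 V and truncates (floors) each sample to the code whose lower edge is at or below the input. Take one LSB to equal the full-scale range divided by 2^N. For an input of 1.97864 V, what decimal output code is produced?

Span = 12.2 V. LSB = 12.2 V / 2^12 ≈ 2.979 mV.
(V_in − V_min) × 2^12/range = (1.97864 − (0)) × 4096/12.2 = 664.304.
Floor → code = 664.

664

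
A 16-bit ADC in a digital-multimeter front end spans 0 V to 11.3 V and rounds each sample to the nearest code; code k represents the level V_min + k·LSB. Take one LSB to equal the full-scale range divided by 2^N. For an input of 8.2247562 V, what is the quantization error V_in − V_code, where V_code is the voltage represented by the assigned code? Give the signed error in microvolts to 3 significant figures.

−56.1 µV

Full-scale range = 11.3 V. LSB = 11.3 V / 2^16 ≈ 172.4 µV.
(V_in − V_min)/LSB = (8.2247562 − (0)) × 65536/11.3 = 47700.6745 → nearest code k = 47701.
Reconstructed level: 0 + 47701 × 11.3/65536 V = 8.2248123169 V.
e = 8.2247562 − (8.2248123169) = −56.1 µV.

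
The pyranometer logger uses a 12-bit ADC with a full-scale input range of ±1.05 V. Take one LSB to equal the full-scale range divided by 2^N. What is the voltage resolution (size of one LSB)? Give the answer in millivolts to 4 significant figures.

Full-scale range = 1.05 V − (-1.05 V) = 2.1 V.
There are 2^12 = 4096 steps.
LSB = 2.1 V ÷ 2^12 = 2.1/4096 V = 0.5127 mV.

0.5127 mV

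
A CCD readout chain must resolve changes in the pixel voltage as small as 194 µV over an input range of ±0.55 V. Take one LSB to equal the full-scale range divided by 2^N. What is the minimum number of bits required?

13 bits

The full-scale span is 0.55 − (-0.55) = 1.1 V.
Need 2^N ≥ 1.1 V / 194 µV = 5670 → N_min = 13.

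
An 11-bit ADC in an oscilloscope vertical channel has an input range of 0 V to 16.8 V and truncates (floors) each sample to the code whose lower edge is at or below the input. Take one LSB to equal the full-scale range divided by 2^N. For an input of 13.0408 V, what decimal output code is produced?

Range is 16.8 V. LSB = 16.8 V / 2^11 ≈ 8.203 mV.
(V_in − V_min) × 2^11/range = (13.0408 − (0)) × 2048/16.8 = 1589.736.
Floor → code = 1589.

1589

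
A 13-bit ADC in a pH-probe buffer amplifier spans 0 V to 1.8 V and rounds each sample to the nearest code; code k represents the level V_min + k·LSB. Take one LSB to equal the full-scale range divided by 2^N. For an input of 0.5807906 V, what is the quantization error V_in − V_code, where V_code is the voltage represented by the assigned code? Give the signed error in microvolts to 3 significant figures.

+53.3 µV

Span = 1.8 V. LSB = 1.8 V / 2^13 ≈ 219.7 µV.
(V_in − V_min)/LSB = (0.5807906 − (0)) × 8192/1.8 = 2643.2426 → nearest code k = 2643.
Reconstructed level: 0 + 2643 × 1.8/8192 V = 0.5807373047 V.
e = 0.5807906 − (0.5807373047) = +53.3 µV.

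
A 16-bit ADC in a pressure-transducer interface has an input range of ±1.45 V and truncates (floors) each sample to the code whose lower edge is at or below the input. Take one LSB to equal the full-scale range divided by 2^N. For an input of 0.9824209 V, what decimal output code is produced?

54969

Full-scale range = 1.45 V − (-1.45 V) = 2.9 V. LSB = 2.9 V / 2^16 ≈ 44.25 µV.
V_in − V_min = 0.9824209 − (-1.45) = 2.4324209 V.
Divide by LSB: 2.4324209 × 65536/2.9 = 54969.3573.
Truncating gives code 54969.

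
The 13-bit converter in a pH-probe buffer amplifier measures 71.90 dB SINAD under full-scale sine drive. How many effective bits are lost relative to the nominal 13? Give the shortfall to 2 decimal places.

ENOB = (SINAD − 1.76)/6.02 = (71.90 − 1.76)/6.02 = 11.6512 bits.
Shortfall = 13 − 11.6512 = 1.3488 bits.

1.35 bits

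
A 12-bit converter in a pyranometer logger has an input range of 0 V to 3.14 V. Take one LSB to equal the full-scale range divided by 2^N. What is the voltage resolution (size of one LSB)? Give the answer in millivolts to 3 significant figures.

0.767 mV

Full-scale range = 3.14 V.
2^12 = 4096 levels.
One LSB is 3.14 V / 4096 = 0.767 mV.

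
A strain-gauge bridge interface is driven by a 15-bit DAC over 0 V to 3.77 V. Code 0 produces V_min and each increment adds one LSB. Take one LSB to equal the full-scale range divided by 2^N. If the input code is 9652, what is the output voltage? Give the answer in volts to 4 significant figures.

1.110 V

Full-scale range = 3.77 V. LSB = 3.77 V / 2^15.
V_out = V_min + code × LSB = 0 V + 9652 × 3.77 V / 32768
      = 0 + 1.11047 = 1.11047 V.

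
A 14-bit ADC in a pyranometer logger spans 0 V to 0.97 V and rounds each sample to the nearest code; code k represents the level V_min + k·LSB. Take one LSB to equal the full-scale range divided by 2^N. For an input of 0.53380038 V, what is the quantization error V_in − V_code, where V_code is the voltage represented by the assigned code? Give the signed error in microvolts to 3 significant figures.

V_FS = 0.97 V. LSB = 0.97 V / 2^14 ≈ 59.20 µV.
(0.53380038 − (0)) / LSB = 0.53380038 × 16384/0.97 = 9016.2736. Nearest integer: k = 9016.
V_code = 0 + (9016/16384) × 0.97 = 0.53378417969 V.
e = 0.53380038 − (0.53378417969) = +16.2 µV.

+16.2 µV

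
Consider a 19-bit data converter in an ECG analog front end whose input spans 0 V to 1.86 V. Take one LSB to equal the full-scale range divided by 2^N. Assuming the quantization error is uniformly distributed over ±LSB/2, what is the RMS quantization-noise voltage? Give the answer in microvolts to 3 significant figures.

V_FS = 1.86 V.
Step size = 1.86/524288 V = 3.5477 µV.
V_rms = LSB/√12 = 3.5477 µV / √12 = 1.02 µV.

1.02 µV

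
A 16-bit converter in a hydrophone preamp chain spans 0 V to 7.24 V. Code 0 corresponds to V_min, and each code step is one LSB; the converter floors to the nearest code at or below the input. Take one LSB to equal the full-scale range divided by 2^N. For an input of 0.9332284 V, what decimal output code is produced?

8447

Range is 7.24 V. LSB = 7.24 V / 2^16 ≈ 110.5 µV.
V_in − V_min = 0.9332284 − (0) = 0.9332284 V.
Divide by LSB: 0.9332284 × 65536/7.24 = 8447.5216.
Truncating gives code 8447.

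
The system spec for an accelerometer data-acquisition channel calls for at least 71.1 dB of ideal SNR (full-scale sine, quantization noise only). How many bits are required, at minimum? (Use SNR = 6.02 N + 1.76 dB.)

12 bits

N ≥ (71.1 − 1.76)/6.02 = 11.518 → N_min = 12.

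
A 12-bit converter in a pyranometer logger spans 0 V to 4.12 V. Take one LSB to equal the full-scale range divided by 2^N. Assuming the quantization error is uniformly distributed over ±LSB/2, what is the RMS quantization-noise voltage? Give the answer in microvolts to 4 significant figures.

Span = 4.12 V.
LSB = 4.12 V / 2^12 = 1.00586 mV.
V_rms = LSB/√12 = 1.00586 mV / √12 = 290.4 µV.

290.4 µV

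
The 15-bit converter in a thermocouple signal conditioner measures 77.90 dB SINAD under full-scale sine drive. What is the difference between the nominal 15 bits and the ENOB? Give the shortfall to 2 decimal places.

N_eff = (77.90 − 1.76)/6.02 = 12.6478 bits.
15 − 12.6478 = 2.35 bits below nominal.

2.35 bits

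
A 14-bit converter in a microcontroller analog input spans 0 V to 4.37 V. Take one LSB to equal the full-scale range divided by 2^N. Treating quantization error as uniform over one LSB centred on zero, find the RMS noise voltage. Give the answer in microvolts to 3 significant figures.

77.0 µV

Span = 4.37 V.
One LSB is 4.37 V / 16384 = 266.72 µV.
For a uniform distribution on [−LSB/2, +LSB/2], V_rms = LSB/√12 = 266.72 µV/3.4641 = 77.0 µV.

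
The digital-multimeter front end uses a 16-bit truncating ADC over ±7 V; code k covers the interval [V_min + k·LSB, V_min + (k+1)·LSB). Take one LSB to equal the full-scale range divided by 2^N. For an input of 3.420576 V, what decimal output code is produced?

Full-scale range = 7 V − (-7 V) = 14 V. LSB = 14 V / 2^16 ≈ 213.6 µV.
(V_in − V_min) × 2^16/range = (3.420576 − (-7)) × 65536/14 = 48780.205.
Floor → code = 48780.

48780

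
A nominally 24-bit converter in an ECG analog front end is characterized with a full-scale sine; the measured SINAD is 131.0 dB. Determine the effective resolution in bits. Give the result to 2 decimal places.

21.47 bits

ENOB = (SINAD − 1.76) / 6.02 = (131.0 − 1.76) / 6.02 = 129.24 / 6.02 = 21.4684.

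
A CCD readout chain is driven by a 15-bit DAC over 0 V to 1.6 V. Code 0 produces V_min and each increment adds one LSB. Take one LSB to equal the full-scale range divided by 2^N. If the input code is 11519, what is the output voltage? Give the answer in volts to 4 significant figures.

0.5625 V

Full-scale range = 1.6 V. LSB = 1.6 V / 2^15.
Output = V_min + (11519/32768) × range = 0 + 0.351532 × 1.6 V
      = 0 V + 0.562451 V = 0.562451 V.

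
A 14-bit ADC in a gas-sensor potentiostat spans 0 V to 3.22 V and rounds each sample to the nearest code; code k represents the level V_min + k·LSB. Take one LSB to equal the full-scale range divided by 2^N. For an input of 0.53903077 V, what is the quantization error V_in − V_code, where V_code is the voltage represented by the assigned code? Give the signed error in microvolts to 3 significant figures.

Full-scale range = 3.22 V. LSB = 3.22 V / 2^14 ≈ 196.5 µV.
Position in LSBs: (0.53903077 − (0)) × 16384/3.22 = 2742.6957; rounding gives k = 2743.
V_code = 0 + (2743/16384) × 3.22 = 0.53909057617 V.
e = 0.53903077 − (0.53909057617) = −59.8 µV.

−59.8 µV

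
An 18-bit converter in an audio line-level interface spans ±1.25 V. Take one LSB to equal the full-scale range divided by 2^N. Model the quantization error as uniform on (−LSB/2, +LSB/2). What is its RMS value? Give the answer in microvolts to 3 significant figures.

The full-scale span is 1.25 − (-1.25) = 2.5 V.
One LSB is 2.5 V / 262144 = 9.5367 µV.
RMS of a uniform error over width LSB is LSB/√12 = 2.75 µV.

2.75 µV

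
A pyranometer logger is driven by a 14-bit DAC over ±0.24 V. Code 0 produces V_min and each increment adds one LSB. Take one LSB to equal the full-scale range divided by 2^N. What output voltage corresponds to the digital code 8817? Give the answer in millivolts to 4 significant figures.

18.31 mV

Full-scale range = 0.24 V − (-0.24 V) = 0.48 V. LSB = 0.48 V / 2^14.
Output = V_min + (8817/16384) × range = -0.24 + 0.538147 × 0.48 V
      = -0.24 V + 0.258311 V = 0.0183105 V.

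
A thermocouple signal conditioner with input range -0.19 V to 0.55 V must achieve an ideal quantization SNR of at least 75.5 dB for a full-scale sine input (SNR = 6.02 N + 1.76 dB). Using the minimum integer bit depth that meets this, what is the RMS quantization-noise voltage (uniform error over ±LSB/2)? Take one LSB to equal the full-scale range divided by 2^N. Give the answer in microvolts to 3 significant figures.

26.1 µV

The full-scale span is 0.55 − (-0.19) = 0.74 V.
Required N = ⌈(75.5 − 1.76)/6.02⌉ = ⌈12.249⌉ = 13.
Step size = 0.74/8192 V = 90.332 µV.
RMS noise = LSB/√12 = 26.1 µV.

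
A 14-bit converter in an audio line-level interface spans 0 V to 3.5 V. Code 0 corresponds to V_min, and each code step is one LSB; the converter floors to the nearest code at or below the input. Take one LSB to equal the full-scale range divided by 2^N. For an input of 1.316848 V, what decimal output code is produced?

Range is 3.5 V. LSB = 3.5 V / 2^14 ≈ 213.6 µV.
code = ⌊(V_in − V_min)/LSB⌋ = ⌊(V_in − V_min) × 2^14 / range⌋
     = ⌊(1.316848 − (0)) × 16384 / 3.5⌋ = ⌊1.316848 × 16384/3.5⌋
     = ⌊6164.354⌋ = 6164.

6164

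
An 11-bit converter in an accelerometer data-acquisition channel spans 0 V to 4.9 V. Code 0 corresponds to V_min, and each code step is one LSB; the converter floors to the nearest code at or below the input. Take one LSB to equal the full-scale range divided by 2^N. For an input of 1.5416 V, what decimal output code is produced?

Range is 4.9 V. LSB = 4.9 V / 2^11 ≈ 2.393 mV.
code = ⌊(V_in − V_min)/LSB⌋ = ⌊(V_in − V_min) × 2^11 / range⌋
     = ⌊(1.5416 − (0)) × 2048 / 4.9⌋ = ⌊1.5416 × 2048/4.9⌋
     = ⌊644.326⌋ = 644.

644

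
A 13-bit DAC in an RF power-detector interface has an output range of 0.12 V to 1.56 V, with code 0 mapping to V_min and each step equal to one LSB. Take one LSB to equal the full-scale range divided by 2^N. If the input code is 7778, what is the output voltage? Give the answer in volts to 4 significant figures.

Range = 1.56 − (0.12) = 1.44 V. LSB = 1.44 V / 2^13.
V_out = 0.12 + 7778 × (1.44/8192) V
      = 0.12 V + 1.36723 V = 1.48723 V.

1.487 V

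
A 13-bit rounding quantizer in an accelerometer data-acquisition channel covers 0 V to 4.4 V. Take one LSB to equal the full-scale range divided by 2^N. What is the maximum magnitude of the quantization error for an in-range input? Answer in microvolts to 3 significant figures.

269 µV

Span = 4.4 V.
Step size = 4.4/8192 V = 0.53711 mV.
|e|_max = LSB/2 = 269 µV.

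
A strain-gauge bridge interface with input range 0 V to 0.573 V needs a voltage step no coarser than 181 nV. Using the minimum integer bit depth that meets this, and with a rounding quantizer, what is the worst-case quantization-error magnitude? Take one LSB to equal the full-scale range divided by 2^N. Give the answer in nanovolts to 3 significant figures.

68.3 nV

V_FS = 0.573 V.
Levels needed ≥ 0.573/181 nV = 3.166e6. 2^22 = 4194304 suffices, so N_min = 22.
LSB = 0.573 V / 2^22 = 136.61 nV.
Half an LSB is 68.3 nV.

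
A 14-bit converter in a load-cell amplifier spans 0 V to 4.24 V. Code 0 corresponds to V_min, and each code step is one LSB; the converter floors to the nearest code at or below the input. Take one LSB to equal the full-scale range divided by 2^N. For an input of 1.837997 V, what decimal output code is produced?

Span = 4.24 V. LSB = 4.24 V / 2^14 ≈ 258.8 µV.
code = ⌊(V_in − V_min)/LSB⌋ = ⌊(V_in − V_min) × 2^14 / range⌋
     = ⌊(1.837997 − (0)) × 16384 / 4.24⌋ = ⌊1.837997 × 16384/4.24⌋
     = ⌊7102.298⌋ = 7102.

7102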